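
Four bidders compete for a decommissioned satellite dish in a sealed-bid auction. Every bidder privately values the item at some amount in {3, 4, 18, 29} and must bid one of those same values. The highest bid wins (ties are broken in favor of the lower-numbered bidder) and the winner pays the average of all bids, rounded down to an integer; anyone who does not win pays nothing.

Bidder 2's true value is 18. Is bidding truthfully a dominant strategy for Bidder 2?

No

Consider the case where Bidder 1 bids 3, Bidder 3 bids 3 and Bidder 4 bids 3.
Truthful bid 18: wins, pays 6, utility 18 - 6 = 12.
Bid 4 instead: wins, pays 3, utility 18 - 3 = 15.
Since 15 > 12, bidding 4 is strictly better here, so truthful bidding is not dominant.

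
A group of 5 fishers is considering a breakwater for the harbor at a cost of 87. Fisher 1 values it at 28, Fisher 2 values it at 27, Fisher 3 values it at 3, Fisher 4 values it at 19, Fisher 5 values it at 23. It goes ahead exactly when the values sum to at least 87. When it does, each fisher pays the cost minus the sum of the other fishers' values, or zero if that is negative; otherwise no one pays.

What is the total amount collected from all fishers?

45

Total value 100 ≥ cost 87, so it is built.
Fisher 1: others sum to 72; max(0, 87 - 72) = 15.
Fisher 2: others sum to 73; max(0, 87 - 73) = 14.
Fisher 3: others sum to 97; max(0, 87 - 97) = 0.
Fisher 4: others sum to 81; max(0, 87 - 81) = 6.
Fisher 5: others sum to 77; max(0, 87 - 77) = 10.
Total collected = 15 + 14 + 0 + 6 + 10 = 45.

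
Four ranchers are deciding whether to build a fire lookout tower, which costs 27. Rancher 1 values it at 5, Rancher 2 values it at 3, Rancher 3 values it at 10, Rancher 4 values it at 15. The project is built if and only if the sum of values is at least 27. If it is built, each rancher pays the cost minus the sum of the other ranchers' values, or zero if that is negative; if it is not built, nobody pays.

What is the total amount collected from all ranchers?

Total value 33 ≥ cost 27, so it is built.
Rancher 1: others sum to 28; max(0, 27 - 28) = 0.
Rancher 2: others sum to 30; max(0, 27 - 30) = 0.
Rancher 3: others sum to 23; max(0, 27 - 23) = 4.
Rancher 4: others sum to 18; max(0, 27 - 18) = 9.
Total collected = 0 + 0 + 4 + 9 = 13.

13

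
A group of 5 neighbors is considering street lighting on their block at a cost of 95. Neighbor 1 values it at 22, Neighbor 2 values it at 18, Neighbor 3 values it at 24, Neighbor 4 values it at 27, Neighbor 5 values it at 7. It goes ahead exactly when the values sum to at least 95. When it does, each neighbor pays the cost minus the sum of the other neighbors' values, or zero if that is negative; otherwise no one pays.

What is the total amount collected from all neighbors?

Total value 98 ≥ cost 95, so it is built.
Neighbor 1: others sum to 76; max(0, 95 - 76) = 19.
Neighbor 2: others sum to 80; max(0, 95 - 80) = 15.
Neighbor 3: others sum to 74; max(0, 95 - 74) = 21.
Neighbor 4: others sum to 71; max(0, 95 - 71) = 24.
Neighbor 5: others sum to 91; max(0, 95 - 91) = 4.
Total collected = 19 + 15 + 21 + 24 + 4 = 83.

83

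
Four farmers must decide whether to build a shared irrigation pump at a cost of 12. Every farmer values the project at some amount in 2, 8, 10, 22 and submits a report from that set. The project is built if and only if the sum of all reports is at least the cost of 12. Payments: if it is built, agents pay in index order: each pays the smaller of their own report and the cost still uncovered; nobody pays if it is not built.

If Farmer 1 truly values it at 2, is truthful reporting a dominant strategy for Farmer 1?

Yes

Check each profile of the others' reports and compare truth against every alternative report.
Others report (2, 2, 2): truth gives 0, best alternative gives -6.
Others report (2, 2, 8): truth gives 0, best alternative gives -6.
Others report (2, 2, 10): truth gives 0, best alternative gives -6.
Others report (2, 2, 22): truth gives 0, best alternative gives -6.
Others report (2, 8, 2): truth gives 0, best alternative gives -6.
Others report (2, 8, 8): truth gives 0, best alternative gives -6.
(Remaining 58 profiles checked similarly; truth is weakly best in each.)
In every case the truthful report is at least as good as any alternative, so it is a dominant strategy.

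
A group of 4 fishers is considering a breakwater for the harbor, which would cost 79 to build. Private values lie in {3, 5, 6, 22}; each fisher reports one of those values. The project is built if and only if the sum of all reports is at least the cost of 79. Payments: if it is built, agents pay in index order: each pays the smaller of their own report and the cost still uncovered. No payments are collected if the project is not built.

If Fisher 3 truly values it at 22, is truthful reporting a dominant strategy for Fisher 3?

Check each profile of the others' reports and compare truth against every alternative report.
Others report (3, 3, 3): truth gives 0, best alternative gives 0.
Others report (3, 3, 5): truth gives 0, best alternative gives 0.
Others report (3, 3, 6): truth gives 0, best alternative gives 0.
Others report (3, 3, 22): truth gives 0, best alternative gives 0.
Others report (3, 5, 3): truth gives 0, best alternative gives 0.
Others report (3, 5, 5): truth gives 0, best alternative gives 0.
(Remaining 58 profiles checked similarly; truth is weakly best in each.)
In every case the truthful report is at least as good as any alternative, so it is a dominant strategy.

Yes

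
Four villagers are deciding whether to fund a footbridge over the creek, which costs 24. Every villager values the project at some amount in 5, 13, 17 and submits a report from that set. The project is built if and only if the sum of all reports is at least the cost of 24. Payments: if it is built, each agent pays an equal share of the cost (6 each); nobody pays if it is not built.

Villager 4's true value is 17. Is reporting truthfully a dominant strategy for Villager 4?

Check each profile of the others' reports and compare truth against every alternative report.
Others report (5, 5, 5): truth gives 11, best alternative gives 11.
Others report (5, 5, 13): truth gives 11, best alternative gives 11.
Others report (5, 5, 17): truth gives 11, best alternative gives 11.
Others report (5, 13, 5): truth gives 11, best alternative gives 11.
Others report (5, 13, 13): truth gives 11, best alternative gives 11.
Others report (5, 13, 17): truth gives 11, best alternative gives 11.
(Remaining 21 profiles checked similarly; truth is weakly best in each.)
In every case the truthful report is at least as good as any alternative, so it is a dominant strategy.

Yes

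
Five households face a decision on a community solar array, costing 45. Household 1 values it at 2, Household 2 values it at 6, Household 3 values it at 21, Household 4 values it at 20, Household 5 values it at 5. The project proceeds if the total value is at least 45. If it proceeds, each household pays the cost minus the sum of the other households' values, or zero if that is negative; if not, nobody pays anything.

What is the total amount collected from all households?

Total value 54 ≥ cost 45, so it is built.
Household 1: others sum to 52; max(0, 45 - 52) = 0.
Household 2: others sum to 48; max(0, 45 - 48) = 0.
Household 3: others sum to 33; max(0, 45 - 33) = 12.
Household 4: others sum to 34; max(0, 45 - 34) = 11.
Household 5: others sum to 49; max(0, 45 - 49) = 0.
Total collected = 0 + 0 + 12 + 11 + 0 = 23.

23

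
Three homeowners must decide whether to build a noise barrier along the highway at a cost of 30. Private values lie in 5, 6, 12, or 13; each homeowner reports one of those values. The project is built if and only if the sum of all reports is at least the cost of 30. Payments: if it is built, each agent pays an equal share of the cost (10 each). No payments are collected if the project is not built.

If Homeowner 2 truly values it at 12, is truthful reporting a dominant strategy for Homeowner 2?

No

Consider the case where Homeowner 1 reports 5 and Homeowner 3 reports 12.
Truthful report 12: project not built, utility 0.
Report 13 instead: project built, pays 10, utility 12 - 10 = 2.
Since 2 > 0, reporting 13 is strictly better here, so truthful reporting is not dominant.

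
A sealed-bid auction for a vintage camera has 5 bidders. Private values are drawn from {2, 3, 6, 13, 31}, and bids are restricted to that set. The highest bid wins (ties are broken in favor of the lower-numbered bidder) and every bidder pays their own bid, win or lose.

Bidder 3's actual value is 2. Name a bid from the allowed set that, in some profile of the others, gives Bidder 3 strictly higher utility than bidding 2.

3

Suppose Bidder 1 bids 2, Bidder 2 bids 2, Bidder 4 bids 2 and Bidder 5 bids 2.
Bid 2: loses but pays 2, utility -2.
Bid 3: wins, pays 3, utility 2 - 3 = -1.
So bidding 3 beats truth here (-1 > -2).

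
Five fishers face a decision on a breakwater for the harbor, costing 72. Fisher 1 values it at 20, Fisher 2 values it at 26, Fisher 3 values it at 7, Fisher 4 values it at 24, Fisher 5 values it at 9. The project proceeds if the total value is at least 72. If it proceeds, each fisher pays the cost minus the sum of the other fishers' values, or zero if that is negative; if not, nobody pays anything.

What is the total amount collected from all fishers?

Total value 86 ≥ cost 72, so it is built.
Fisher 1: others sum to 66; max(0, 72 - 66) = 6.
Fisher 2: others sum to 60; max(0, 72 - 60) = 12.
Fisher 3: others sum to 79; max(0, 72 - 79) = 0.
Fisher 4: others sum to 62; max(0, 72 - 62) = 10.
Fisher 5: others sum to 77; max(0, 72 - 77) = 0.
Total collected = 6 + 12 + 0 + 10 + 0 = 28.

28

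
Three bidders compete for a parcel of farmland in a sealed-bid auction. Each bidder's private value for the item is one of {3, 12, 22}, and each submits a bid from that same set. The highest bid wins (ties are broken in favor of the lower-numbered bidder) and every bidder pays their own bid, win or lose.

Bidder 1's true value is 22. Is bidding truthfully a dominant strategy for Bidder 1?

No

Consider the case where Bidder 2 bids 3 and Bidder 3 bids 3.
Truthful bid 22: wins, pays 22, utility 22 - 22 = 0.
Bid 3 instead: wins, pays 3, utility 22 - 3 = 19.
Since 19 > 0, bidding 3 is strictly better here, so truthful bidding is not dominant.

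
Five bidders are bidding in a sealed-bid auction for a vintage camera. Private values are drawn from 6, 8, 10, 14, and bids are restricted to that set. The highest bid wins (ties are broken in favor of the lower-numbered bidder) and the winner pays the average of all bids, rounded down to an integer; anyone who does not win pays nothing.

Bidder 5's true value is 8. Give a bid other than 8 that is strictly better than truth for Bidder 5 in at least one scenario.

Suppose Bidder 1 bids 6, Bidder 2 bids 6, Bidder 3 bids 6 and Bidder 4 bids 8.
Bid 8: loses, pays 0, utility 0.
Bid 10: wins, pays 7, utility 8 - 7 = 1.
So bidding 10 beats truth here (1 > 0).

10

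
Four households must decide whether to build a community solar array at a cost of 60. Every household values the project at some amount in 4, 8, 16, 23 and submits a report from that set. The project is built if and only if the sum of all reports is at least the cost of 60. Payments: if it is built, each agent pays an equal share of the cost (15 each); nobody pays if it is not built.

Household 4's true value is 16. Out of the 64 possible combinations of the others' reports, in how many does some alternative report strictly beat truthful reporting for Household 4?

12

Others report (4, 16, 23): truth gives 0; report 23 gives 1 > 0. Violating.
Others report (4, 23, 16): truth gives 0; report 23 gives 1 > 0. Violating.
Others report (8, 8, 23): truth gives 0; report 23 gives 1 > 0. Violating.
Others report (8, 16, 16): truth gives 0; report 23 gives 1 > 0. Violating.
Others report (4, 4, 4): truth gives 0; no alternative beats it.
Others report (4, 4, 8): truth gives 0; no alternative beats it.
(Checking all 64 profiles: 12 have a profitable deviation, 52 do not.)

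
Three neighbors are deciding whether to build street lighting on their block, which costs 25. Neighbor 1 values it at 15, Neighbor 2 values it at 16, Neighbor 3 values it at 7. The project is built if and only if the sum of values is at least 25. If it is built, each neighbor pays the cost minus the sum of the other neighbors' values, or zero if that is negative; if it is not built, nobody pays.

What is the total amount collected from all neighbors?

Total value 38 ≥ cost 25, so it is built.
Neighbor 1: others sum to 23; max(0, 25 - 23) = 2.
Neighbor 2: others sum to 22; max(0, 25 - 22) = 3.
Neighbor 3: others sum to 31; max(0, 25 - 31) = 0.
Total collected = 2 + 3 + 0 = 5.

5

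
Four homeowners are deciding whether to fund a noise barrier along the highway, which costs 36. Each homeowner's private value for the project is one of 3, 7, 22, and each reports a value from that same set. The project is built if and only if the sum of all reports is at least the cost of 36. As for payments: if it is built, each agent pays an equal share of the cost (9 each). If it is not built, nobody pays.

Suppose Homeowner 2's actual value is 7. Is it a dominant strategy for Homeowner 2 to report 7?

Consider the case where Homeowner 1 reports 3, Homeowner 3 reports 7 and Homeowner 4 reports 22.
Truthful report 7: project built, pays 9, utility 7 - 9 = -2.
Report 3 instead: project not built, utility 0.
Since 0 > -2, reporting 3 is strictly better here, so truthful reporting is not dominant.

No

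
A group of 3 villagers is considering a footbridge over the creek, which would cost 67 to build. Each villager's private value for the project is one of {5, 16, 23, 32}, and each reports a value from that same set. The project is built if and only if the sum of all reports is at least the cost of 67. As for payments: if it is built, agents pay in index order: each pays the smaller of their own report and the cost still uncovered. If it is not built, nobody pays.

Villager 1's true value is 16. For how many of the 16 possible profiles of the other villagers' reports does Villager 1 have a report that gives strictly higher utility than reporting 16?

1

Others report (32, 32): truth gives 0; report 5 gives 11 > 0. Violating.
Others report (5, 5): truth gives 0; no alternative beats it.
Others report (5, 16): truth gives 0; no alternative beats it.
(Checking all 16 profiles: 1 has a profitable deviation, 15 do not.)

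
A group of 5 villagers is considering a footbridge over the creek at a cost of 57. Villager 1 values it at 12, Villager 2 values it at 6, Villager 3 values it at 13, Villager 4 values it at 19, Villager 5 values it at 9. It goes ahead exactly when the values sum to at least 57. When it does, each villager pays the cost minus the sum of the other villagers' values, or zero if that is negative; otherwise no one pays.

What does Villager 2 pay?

Total value 59 ≥ cost 57, so the project is built.
The other villagers' values sum to 53.
Cost minus that sum is 57 - 53 = 4.

4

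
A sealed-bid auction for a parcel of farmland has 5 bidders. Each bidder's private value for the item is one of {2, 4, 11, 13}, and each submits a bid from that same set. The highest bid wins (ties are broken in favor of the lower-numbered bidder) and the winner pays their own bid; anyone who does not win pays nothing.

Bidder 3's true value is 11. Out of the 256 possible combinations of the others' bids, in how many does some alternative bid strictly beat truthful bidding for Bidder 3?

Others bid (2, 2, 2, 2): truth gives 0; bid 4 gives 7 > 0. Violating.
Others bid (2, 2, 2, 4): truth gives 0; bid 4 gives 7 > 0. Violating.
Others bid (2, 2, 4, 2): truth gives 0; bid 4 gives 7 > 0. Violating.
Others bid (2, 2, 4, 4): truth gives 0; bid 4 gives 7 > 0. Violating.
Others bid (2, 2, 2, 11): truth gives 0; no alternative beats it.
Others bid (2, 2, 2, 13): truth gives 0; no alternative beats it.
(Checking all 256 profiles: 4 have a profitable deviation, 252 do not.)

4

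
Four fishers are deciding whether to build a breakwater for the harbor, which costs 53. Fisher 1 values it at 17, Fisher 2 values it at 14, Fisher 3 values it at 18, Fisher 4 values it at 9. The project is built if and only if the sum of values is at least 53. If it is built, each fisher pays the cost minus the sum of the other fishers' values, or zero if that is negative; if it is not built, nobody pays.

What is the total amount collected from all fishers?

38

Total value 58 ≥ cost 53, so it is built.
Fisher 1: others sum to 41; max(0, 53 - 41) = 12.
Fisher 2: others sum to 44; max(0, 53 - 44) = 9.
Fisher 3: others sum to 40; max(0, 53 - 40) = 13.
Fisher 4: others sum to 49; max(0, 53 - 49) = 4.
Total collected = 12 + 9 + 13 + 4 = 38.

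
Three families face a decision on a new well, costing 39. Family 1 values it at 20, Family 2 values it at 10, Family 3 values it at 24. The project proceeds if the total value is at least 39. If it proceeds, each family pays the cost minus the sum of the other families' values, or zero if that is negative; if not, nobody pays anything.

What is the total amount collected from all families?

Total value 54 ≥ cost 39, so it is built.
Family 1: others sum to 34; max(0, 39 - 34) = 5.
Family 2: others sum to 44; max(0, 39 - 44) = 0.
Family 3: others sum to 30; max(0, 39 - 30) = 9.
Total collected = 5 + 0 + 9 = 14.

14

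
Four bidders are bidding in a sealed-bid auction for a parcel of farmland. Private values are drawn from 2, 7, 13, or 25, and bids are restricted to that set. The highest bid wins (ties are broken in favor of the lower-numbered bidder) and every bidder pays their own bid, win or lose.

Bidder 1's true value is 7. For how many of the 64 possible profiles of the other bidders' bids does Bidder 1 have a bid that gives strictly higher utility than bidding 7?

57

Others bid (2, 2, 2): truth gives 0; bid 2 gives 5 > 0. Violating.
Others bid (2, 2, 13): truth gives -7; bid 2 gives -2 > -7. Violating.
Others bid (2, 2, 25): truth gives -7; bid 2 gives -2 > -7. Violating.
Others bid (2, 7, 13): truth gives -7; bid 2 gives -2 > -7. Violating.
Others bid (2, 2, 7): truth gives 0; no alternative beats it.
Others bid (2, 7, 2): truth gives 0; no alternative beats it.
(Checking all 64 profiles: 57 have a profitable deviation, 7 do not.)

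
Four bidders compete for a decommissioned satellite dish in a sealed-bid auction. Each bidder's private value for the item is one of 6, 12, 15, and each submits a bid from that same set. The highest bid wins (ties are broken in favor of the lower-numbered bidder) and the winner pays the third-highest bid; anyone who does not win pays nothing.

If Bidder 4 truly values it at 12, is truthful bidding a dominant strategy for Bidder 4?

Consider the case where Bidder 1 bids 6, Bidder 2 bids 6 and Bidder 3 bids 12.
Truthful bid 12: loses, pays 0, utility 0.
Bid 15 instead: wins, pays 6, utility 12 - 6 = 6.
Since 6 > 0, bidding 15 is strictly better here, so truthful bidding is not dominant.

No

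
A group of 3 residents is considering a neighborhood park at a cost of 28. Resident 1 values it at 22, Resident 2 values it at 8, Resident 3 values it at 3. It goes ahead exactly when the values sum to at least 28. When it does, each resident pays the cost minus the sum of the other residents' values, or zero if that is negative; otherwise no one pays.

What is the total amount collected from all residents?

Total value 33 ≥ cost 28, so it is built.
Resident 1: others sum to 11; max(0, 28 - 11) = 17.
Resident 2: others sum to 25; max(0, 28 - 25) = 3.
Resident 3: others sum to 30; max(0, 28 - 30) = 0.
Total collected = 17 + 3 + 0 = 20.

20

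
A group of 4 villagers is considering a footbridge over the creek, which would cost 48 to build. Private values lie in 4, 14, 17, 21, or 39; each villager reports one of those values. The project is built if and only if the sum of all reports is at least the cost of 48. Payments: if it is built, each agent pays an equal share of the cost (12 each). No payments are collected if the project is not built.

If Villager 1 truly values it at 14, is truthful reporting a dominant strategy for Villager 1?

Consider the case where Villager 2 reports 4, Villager 3 reports 4 and Villager 4 reports 4.
Truthful report 14: project not built, utility 0.
Report 39 instead: project built, pays 12, utility 14 - 12 = 2.
Since 2 > 0, reporting 39 is strictly better here, so truthful reporting is not dominant.

No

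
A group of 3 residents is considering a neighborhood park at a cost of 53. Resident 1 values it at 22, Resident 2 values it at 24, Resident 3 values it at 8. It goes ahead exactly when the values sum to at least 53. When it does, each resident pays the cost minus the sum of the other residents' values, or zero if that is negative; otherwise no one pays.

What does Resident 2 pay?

23

Total value 54 ≥ cost 53, so the project is built.
The other residents' values sum to 30.
Cost minus that sum is 53 - 30 = 23.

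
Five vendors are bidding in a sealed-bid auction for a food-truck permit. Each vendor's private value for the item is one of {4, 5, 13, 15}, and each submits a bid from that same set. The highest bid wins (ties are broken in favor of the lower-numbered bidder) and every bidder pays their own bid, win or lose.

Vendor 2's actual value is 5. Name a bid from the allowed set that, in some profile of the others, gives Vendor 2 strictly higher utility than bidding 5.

4

Suppose Vendor 1 bids 4, Vendor 3 bids 4, Vendor 4 bids 4 and Vendor 5 bids 13.
Bid 5: loses but pays 5, utility -5.
Bid 4: loses but pays 4, utility -4.
So bidding 4 beats truth here (-4 > -5).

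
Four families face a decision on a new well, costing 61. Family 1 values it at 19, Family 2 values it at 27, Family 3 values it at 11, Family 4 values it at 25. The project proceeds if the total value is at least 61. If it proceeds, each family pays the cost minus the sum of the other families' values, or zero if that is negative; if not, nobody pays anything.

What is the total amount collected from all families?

10

Total value 82 ≥ cost 61, so it is built.
Family 1: others sum to 63; max(0, 61 - 63) = 0.
Family 2: others sum to 55; max(0, 61 - 55) = 6.
Family 3: others sum to 71; max(0, 61 - 71) = 0.
Family 4: others sum to 57; max(0, 61 - 57) = 4.
Total collected = 0 + 6 + 0 + 4 = 10.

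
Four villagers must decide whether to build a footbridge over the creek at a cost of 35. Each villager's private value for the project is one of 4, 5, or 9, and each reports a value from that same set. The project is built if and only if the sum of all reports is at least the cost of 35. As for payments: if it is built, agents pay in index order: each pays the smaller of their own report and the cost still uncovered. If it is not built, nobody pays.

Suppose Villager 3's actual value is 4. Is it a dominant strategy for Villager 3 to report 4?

Check each profile of the others' reports and compare truth against every alternative report.
Others report (4, 4, 4): truth gives 0, best alternative gives 0.
Others report (4, 4, 5): truth gives 0, best alternative gives 0.
Others report (4, 4, 9): truth gives 0, best alternative gives 0.
Others report (4, 5, 4): truth gives 0, best alternative gives 0.
Others report (4, 5, 5): truth gives 0, best alternative gives 0.
Others report (4, 5, 9): truth gives 0, best alternative gives 0.
(Remaining 21 profiles checked similarly; truth is weakly best in each.)
In every case the truthful report is at least as good as any alternative, so it is a dominant strategy.

Yes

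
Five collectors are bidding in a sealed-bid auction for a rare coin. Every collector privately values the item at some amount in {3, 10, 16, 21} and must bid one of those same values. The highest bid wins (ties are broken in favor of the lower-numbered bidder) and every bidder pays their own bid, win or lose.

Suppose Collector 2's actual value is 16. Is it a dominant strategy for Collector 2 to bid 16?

No

Consider the case where Collector 1 bids 3, Collector 3 bids 3, Collector 4 bids 3 and Collector 5 bids 3.
Truthful bid 16: wins, pays 16, utility 16 - 16 = 0.
Bid 10 instead: wins, pays 10, utility 16 - 10 = 6.
Since 6 > 0, bidding 10 is strictly better here, so truthful bidding is not dominant.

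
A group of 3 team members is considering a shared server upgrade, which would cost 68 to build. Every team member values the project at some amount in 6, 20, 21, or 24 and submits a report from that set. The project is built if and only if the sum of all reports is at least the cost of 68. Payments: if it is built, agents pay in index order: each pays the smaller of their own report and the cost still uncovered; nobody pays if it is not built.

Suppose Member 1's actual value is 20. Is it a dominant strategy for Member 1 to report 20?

Check each profile of the others' reports and compare truth against every alternative report.
Others report (6, 6): truth gives 0, best alternative gives 0.
Others report (6, 20): truth gives 0, best alternative gives 0.
Others report (6, 21): truth gives 0, best alternative gives 0.
Others report (6, 24): truth gives 0, best alternative gives 0.
Others report (20, 6): truth gives 0, best alternative gives 0.
Others report (20, 20): truth gives 0, best alternative gives 0.
(Remaining 10 profiles checked similarly; truth is weakly best in each.)
In every case the truthful report is at least as good as any alternative, so it is a dominant strategy.

Yes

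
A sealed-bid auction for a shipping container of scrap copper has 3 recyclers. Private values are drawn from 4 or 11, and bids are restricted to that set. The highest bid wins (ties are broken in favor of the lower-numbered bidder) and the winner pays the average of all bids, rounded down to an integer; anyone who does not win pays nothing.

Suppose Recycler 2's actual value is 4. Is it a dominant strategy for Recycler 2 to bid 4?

Yes

Check each profile of the others' bids and compare truth against every alternative bid.
Others bid (4, 11): truth gives 0, best alternative gives -4.
Others bid (4, 4): truth gives 0, best alternative gives -2.
Others bid (11, 4): truth gives 0, best alternative gives 0.
Others bid (11, 11): truth gives 0, best alternative gives 0.
In every case the truthful bid is at least as good as any alternative, so it is a dominant strategy.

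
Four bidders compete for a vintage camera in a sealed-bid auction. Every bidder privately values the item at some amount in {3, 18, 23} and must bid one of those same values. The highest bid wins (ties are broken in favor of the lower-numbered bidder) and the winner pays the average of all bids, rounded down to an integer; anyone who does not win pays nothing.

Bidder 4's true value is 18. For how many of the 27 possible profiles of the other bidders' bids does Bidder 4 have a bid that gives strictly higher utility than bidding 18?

Others bid (3, 3, 18): truth gives 0; bid 23 gives 7 > 0. Violating.
Others bid (3, 18, 3): truth gives 0; bid 23 gives 7 > 0. Violating.
Others bid (3, 18, 18): truth gives 0; bid 23 gives 3 > 0. Violating.
Others bid (18, 3, 3): truth gives 0; bid 23 gives 7 > 0. Violating.
Others bid (3, 3, 3): truth gives 12; no alternative beats it.
Others bid (3, 3, 23): truth gives 0; no alternative beats it.
(Checking all 27 profiles: 6 have a profitable deviation, 21 do not.)

6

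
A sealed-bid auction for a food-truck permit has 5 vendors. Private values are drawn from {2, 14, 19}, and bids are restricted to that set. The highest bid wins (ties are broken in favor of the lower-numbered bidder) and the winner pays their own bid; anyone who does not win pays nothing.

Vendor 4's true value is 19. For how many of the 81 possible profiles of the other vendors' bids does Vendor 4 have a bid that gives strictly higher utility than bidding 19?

2

Others bid (2, 2, 2, 2): truth gives 0; bid 14 gives 5 > 0. Violating.
Others bid (2, 2, 2, 14): truth gives 0; bid 14 gives 5 > 0. Violating.
Others bid (2, 2, 2, 19): truth gives 0; no alternative beats it.
Others bid (2, 2, 14, 2): truth gives 0; no alternative beats it.
(Checking all 81 profiles: 2 have a profitable deviation, 79 do not.)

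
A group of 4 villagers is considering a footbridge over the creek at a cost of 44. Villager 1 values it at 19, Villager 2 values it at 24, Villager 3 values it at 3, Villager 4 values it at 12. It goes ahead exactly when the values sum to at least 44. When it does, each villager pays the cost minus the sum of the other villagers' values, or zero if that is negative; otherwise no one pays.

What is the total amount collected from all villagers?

15

Total value 58 ≥ cost 44, so it is built.
Villager 1: others sum to 39; max(0, 44 - 39) = 5.
Villager 2: others sum to 34; max(0, 44 - 34) = 10.
Villager 3: others sum to 55; max(0, 44 - 55) = 0.
Villager 4: others sum to 46; max(0, 44 - 46) = 0.
Total collected = 5 + 10 + 0 + 0 = 15.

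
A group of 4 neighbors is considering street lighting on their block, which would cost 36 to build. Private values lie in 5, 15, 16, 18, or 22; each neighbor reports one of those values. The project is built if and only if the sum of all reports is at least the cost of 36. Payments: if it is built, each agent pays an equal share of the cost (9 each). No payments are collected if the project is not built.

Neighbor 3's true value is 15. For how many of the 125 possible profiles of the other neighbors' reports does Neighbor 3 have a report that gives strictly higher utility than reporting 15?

Others report (5, 5, 5): truth gives 0; report 22 gives 6 > 0. Violating.
Others report (5, 5, 15): truth gives 6; no alternative beats it.
Others report (5, 5, 16): truth gives 6; no alternative beats it.
(Checking all 125 profiles: 1 has a profitable deviation, 124 do not.)

1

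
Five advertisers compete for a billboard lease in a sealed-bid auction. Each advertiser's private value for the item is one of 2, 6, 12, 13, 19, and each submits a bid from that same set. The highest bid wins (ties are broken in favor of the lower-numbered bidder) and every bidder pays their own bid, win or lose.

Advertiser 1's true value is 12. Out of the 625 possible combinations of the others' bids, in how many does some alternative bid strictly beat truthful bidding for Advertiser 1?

560

Others bid (2, 2, 2, 2): truth gives 0; bid 2 gives 10 > 0. Violating.
Others bid (2, 2, 2, 6): truth gives 0; bid 6 gives 6 > 0. Violating.
Others bid (2, 2, 2, 13): truth gives -12; bid 13 gives -1 > -12. Violating.
Others bid (2, 2, 2, 19): truth gives -12; bid 2 gives -2 > -12. Violating.
Others bid (2, 2, 2, 12): truth gives 0; no alternative beats it.
Others bid (2, 2, 6, 12): truth gives 0; no alternative beats it.
(Checking all 625 profiles: 560 have a profitable deviation, 65 do not.)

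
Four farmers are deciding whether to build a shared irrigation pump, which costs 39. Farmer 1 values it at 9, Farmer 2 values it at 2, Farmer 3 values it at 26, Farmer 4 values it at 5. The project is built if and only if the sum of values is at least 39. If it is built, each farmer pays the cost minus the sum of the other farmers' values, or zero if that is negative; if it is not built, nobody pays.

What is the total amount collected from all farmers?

31

Total value 42 ≥ cost 39, so it is built.
Farmer 1: others sum to 33; max(0, 39 - 33) = 6.
Farmer 2: others sum to 40; max(0, 39 - 40) = 0.
Farmer 3: others sum to 16; max(0, 39 - 16) = 23.
Farmer 4: others sum to 37; max(0, 39 - 37) = 2.
Total collected = 6 + 0 + 23 + 2 = 31.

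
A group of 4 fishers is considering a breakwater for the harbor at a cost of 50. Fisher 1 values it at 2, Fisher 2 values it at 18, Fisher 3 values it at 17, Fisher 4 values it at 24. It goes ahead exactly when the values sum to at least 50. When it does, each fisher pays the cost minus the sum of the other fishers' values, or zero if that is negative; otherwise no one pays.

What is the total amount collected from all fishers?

Total value 61 ≥ cost 50, so it is built.
Fisher 1: others sum to 59; max(0, 50 - 59) = 0.
Fisher 2: others sum to 43; max(0, 50 - 43) = 7.
Fisher 3: others sum to 44; max(0, 50 - 44) = 6.
Fisher 4: others sum to 37; max(0, 50 - 37) = 13.
Total collected = 0 + 7 + 6 + 13 = 26.

26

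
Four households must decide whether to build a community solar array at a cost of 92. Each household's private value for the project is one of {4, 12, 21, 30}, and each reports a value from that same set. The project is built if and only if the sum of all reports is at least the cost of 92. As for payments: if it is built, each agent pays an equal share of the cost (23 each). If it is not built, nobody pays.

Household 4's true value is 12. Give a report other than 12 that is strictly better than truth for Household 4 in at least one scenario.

4

Suppose Household 1 reports 21, Household 2 reports 30 and Household 3 reports 30.
Report 12: project built, pays 23, utility 12 - 23 = -11.
Report 4: project not built, utility 0.
So reporting 4 beats truth here (0 > -11).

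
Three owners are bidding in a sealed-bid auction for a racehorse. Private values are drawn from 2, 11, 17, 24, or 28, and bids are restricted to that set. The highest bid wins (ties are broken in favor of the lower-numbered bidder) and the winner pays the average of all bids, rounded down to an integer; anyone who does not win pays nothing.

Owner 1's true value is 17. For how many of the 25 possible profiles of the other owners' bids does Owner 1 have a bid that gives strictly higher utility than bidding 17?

6

Others bid (2, 2): truth gives 10; bid 2 gives 15 > 10. Violating.
Others bid (2, 11): truth gives 7; bid 11 gives 9 > 7. Violating.
Others bid (2, 24): truth gives 0; bid 24 gives 1 > 0. Violating.
Others bid (11, 2): truth gives 7; bid 11 gives 9 > 7. Violating.
Others bid (2, 17): truth gives 5; no alternative beats it.
Others bid (2, 28): truth gives 0; no alternative beats it.
(Checking all 25 profiles: 6 have a profitable deviation, 19 do not.)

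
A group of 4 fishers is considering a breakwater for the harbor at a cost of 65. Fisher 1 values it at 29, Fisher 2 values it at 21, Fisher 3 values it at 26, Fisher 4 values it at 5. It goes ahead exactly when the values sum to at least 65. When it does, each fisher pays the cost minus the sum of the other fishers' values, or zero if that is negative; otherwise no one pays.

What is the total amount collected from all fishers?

Total value 81 ≥ cost 65, so it is built.
Fisher 1: others sum to 52; max(0, 65 - 52) = 13.
Fisher 2: others sum to 60; max(0, 65 - 60) = 5.
Fisher 3: others sum to 55; max(0, 65 - 55) = 10.
Fisher 4: others sum to 76; max(0, 65 - 76) = 0.
Total collected = 13 + 5 + 10 + 0 = 28.

28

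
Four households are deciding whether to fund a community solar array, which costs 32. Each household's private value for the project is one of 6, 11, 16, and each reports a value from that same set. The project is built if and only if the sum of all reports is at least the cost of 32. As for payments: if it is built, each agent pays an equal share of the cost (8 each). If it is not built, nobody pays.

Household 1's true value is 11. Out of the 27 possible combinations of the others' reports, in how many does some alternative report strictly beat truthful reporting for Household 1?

Others report (6, 6, 6): truth gives 0; report 16 gives 3 > 0. Violating.
Others report (6, 6, 11): truth gives 3; no alternative beats it.
Others report (6, 6, 16): truth gives 3; no alternative beats it.
(Checking all 27 profiles: 1 has a profitable deviation, 26 do not.)

1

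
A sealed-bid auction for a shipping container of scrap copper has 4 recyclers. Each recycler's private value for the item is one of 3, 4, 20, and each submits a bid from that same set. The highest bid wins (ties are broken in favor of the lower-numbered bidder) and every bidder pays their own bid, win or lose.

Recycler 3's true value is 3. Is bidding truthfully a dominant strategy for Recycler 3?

Consider the case where Recycler 1 bids 3, Recycler 2 bids 3 and Recycler 4 bids 3.
Truthful bid 3: loses but pays 3, utility -3.
Bid 4 instead: wins, pays 4, utility 3 - 4 = -1.
Since -1 > -3, bidding 4 is strictly better here, so truthful bidding is not dominant.

No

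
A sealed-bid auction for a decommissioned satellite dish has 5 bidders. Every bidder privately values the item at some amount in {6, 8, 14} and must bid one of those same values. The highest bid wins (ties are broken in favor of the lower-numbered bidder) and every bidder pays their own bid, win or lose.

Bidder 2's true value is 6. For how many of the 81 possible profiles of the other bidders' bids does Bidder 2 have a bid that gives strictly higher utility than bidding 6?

8

Others bid (6, 6, 6, 6): truth gives -6; bid 8 gives -2 > -6. Violating.
Others bid (6, 6, 6, 8): truth gives -6; bid 8 gives -2 > -6. Violating.
Others bid (6, 6, 8, 6): truth gives -6; bid 8 gives -2 > -6. Violating.
Others bid (6, 6, 8, 8): truth gives -6; bid 8 gives -2 > -6. Violating.
Others bid (6, 6, 6, 14): truth gives -6; no alternative beats it.
Others bid (6, 6, 8, 14): truth gives -6; no alternative beats it.
(Checking all 81 profiles: 8 have a profitable deviation, 73 do not.)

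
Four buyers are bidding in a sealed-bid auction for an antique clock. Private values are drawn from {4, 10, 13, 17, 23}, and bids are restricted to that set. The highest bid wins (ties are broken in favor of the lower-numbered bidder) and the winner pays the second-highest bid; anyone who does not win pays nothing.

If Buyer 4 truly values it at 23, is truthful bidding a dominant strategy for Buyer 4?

Check each profile of the others' bids and compare truth against every alternative bid.
Others bid (4, 4, 17): truth gives 6, best alternative gives 0.
Others bid (4, 10, 17): truth gives 6, best alternative gives 0.
Others bid (4, 13, 17): truth gives 6, best alternative gives 0.
Others bid (4, 17, 4): truth gives 6, best alternative gives 0.
Others bid (4, 17, 10): truth gives 6, best alternative gives 0.
Others bid (4, 17, 13): truth gives 6, best alternative gives 0.
(Remaining 119 profiles checked similarly; truth is weakly best in each.)
In every case the truthful bid is at least as good as any alternative, so it is a dominant strategy.

Yes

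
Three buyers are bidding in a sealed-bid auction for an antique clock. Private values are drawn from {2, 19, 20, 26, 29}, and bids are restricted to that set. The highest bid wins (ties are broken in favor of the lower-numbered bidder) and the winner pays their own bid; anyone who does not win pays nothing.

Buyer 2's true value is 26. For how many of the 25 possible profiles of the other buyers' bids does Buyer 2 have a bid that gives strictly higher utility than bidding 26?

6

Others bid (2, 2): truth gives 0; bid 19 gives 7 > 0. Violating.
Others bid (2, 19): truth gives 0; bid 19 gives 7 > 0. Violating.
Others bid (2, 20): truth gives 0; bid 20 gives 6 > 0. Violating.
Others bid (19, 2): truth gives 0; bid 20 gives 6 > 0. Violating.
Others bid (2, 26): truth gives 0; no alternative beats it.
Others bid (2, 29): truth gives 0; no alternative beats it.
(Checking all 25 profiles: 6 have a profitable deviation, 19 do not.)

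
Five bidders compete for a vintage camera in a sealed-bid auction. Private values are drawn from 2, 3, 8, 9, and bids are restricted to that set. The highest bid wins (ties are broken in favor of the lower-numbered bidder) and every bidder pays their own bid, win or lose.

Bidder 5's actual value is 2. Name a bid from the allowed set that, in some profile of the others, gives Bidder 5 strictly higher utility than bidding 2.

3

Suppose Bidder 1 bids 2, Bidder 2 bids 2, Bidder 3 bids 2 and Bidder 4 bids 2.
Bid 2: loses but pays 2, utility -2.
Bid 3: wins, pays 3, utility 2 - 3 = -1.
So bidding 3 beats truth here (-1 > -2).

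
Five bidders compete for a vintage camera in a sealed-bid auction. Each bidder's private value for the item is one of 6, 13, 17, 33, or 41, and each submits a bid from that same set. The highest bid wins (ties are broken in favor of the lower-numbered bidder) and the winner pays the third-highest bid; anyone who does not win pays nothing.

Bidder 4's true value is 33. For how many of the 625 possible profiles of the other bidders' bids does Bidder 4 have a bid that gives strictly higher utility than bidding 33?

Others bid (6, 6, 6, 41): truth gives 0; bid 41 gives 27 > 0. Violating.
Others bid (6, 6, 13, 41): truth gives 0; bid 41 gives 20 > 0. Violating.
Others bid (6, 6, 17, 41): truth gives 0; bid 41 gives 16 > 0. Violating.
Others bid (6, 6, 33, 6): truth gives 0; bid 41 gives 27 > 0. Violating.
Others bid (6, 6, 6, 6): truth gives 27; no alternative beats it.
Others bid (6, 6, 6, 13): truth gives 27; no alternative beats it.
(Checking all 625 profiles: 108 have a profitable deviation, 517 do not.)

108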